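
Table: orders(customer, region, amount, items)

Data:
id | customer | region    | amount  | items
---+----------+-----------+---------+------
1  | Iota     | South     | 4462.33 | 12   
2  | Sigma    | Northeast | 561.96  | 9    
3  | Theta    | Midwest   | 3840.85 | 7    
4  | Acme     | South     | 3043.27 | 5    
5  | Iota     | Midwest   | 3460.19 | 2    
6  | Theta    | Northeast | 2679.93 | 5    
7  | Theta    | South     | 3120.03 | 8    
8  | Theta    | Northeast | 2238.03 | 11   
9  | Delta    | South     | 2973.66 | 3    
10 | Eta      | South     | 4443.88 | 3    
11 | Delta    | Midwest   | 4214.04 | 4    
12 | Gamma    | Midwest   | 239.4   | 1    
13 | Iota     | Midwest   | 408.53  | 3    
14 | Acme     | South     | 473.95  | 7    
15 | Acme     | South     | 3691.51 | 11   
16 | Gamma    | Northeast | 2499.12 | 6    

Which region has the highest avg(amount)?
SELECT region, AVG(amount) as val
FROM orders
GROUP BY region
ORDER BY val DESC
LIMIT 1

Result: South with avg(amount) = 3172.66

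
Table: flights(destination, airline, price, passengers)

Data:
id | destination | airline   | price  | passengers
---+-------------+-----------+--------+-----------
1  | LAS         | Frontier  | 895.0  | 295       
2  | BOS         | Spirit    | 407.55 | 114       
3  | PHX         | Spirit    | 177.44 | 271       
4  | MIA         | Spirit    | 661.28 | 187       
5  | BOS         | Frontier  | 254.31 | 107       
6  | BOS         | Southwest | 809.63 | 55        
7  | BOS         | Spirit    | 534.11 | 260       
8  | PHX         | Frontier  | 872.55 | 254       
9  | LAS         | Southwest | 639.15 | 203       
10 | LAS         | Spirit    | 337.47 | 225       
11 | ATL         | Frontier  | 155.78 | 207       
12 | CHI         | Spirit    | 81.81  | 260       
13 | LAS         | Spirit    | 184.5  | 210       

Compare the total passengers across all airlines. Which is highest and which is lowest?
SELECT airline, SUM(passengers)
FROM flights
GROUP BY airline
ORDER BY SUM(passengers)

All groups:
  Southwest: 258
  Frontier: 863
  Spirit: 1527

Highest: Spirit (1527)
Lowest: Southwest (258)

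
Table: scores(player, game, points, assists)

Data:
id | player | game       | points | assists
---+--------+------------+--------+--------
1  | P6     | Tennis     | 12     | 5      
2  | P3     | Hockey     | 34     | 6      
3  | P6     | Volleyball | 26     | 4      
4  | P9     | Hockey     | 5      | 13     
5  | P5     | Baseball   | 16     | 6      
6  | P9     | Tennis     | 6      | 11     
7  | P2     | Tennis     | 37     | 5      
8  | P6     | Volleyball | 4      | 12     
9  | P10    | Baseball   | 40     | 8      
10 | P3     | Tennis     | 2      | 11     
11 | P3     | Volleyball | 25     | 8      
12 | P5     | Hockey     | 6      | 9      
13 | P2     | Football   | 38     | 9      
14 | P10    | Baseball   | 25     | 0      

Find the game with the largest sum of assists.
SELECT game, SUM(assists) as val
FROM scores
GROUP BY game
ORDER BY val DESC
LIMIT 1

Result: Tennis with sum(assists) = 32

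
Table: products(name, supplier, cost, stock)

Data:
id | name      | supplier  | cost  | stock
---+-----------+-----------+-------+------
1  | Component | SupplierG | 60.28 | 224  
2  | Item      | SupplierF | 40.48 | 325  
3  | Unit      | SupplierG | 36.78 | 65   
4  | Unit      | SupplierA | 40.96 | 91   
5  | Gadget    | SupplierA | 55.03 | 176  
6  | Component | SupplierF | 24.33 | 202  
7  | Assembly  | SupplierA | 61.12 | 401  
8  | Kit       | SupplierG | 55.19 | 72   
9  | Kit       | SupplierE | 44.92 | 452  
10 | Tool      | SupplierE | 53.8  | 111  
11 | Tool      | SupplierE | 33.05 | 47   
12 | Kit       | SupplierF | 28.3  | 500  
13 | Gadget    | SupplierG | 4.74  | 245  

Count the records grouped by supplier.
SELECT supplier, COUNT(*) as count
FROM products
GROUP BY supplier

Result:
  SupplierA: 3
  SupplierE: 3
  SupplierF: 3
  SupplierG: 4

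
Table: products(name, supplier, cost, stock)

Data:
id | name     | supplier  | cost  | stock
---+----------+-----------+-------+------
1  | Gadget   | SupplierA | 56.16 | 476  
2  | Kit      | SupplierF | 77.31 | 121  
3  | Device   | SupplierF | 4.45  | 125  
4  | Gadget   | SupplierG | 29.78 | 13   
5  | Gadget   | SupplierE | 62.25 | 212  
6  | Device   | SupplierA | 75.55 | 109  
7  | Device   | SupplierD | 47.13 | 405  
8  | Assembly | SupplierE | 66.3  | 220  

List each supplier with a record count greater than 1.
SELECT supplier, COUNT(*) as cnt
FROM products
GROUP BY supplier
HAVING COUNT(*) > 1

Result:
  SupplierA: 2
  SupplierE: 2
  SupplierF: 2

Note: HAVING filters groups after aggregation, WHERE filters rows before.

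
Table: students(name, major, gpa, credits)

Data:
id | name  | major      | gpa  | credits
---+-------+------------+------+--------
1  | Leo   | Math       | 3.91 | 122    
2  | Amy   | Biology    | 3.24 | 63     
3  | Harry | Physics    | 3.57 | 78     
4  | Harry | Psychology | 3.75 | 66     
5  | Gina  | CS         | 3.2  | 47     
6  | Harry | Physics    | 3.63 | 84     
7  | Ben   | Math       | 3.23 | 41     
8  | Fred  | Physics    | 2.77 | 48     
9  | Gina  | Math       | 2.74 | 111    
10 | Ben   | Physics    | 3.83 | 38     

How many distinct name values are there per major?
SELECT major, COUNT(DISTINCT name)
FROM students
GROUP BY major

Result:
  Biology: 1 distinct
  CS: 1 distinct
  Math: 3 distinct
  Physics: 3 distinct
  Psychology: 1 distinct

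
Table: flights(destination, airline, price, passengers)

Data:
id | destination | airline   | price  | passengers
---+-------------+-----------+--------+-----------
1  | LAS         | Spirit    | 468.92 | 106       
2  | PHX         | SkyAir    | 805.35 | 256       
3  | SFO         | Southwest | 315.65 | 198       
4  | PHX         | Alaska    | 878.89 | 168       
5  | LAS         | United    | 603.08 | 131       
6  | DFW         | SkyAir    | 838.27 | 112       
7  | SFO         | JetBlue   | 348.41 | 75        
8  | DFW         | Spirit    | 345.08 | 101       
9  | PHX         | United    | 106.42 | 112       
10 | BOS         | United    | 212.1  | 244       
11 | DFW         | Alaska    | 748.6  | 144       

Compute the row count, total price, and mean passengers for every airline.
SELECT airline,
       COUNT(*) as cnt,
       SUM(price) as total_price,
       AVG(passengers) as avg_passengers
FROM flights
GROUP BY airline

Result:
  Alaska: 2 records, 1627.49 total price, 156.00 avg passengers
  JetBlue: 1 records, 348.41 total price, 75.00 avg passengers
  SkyAir: 2 records, 1643.62 total price, 184.00 avg passengers
  Southwest: 1 records, 315.65 total price, 198.00 avg passengers
  Spirit: 2 records, 814.00 total price, 103.50 avg passengers
  United: 3 records, 921.60 total price, 162.33 avg passengers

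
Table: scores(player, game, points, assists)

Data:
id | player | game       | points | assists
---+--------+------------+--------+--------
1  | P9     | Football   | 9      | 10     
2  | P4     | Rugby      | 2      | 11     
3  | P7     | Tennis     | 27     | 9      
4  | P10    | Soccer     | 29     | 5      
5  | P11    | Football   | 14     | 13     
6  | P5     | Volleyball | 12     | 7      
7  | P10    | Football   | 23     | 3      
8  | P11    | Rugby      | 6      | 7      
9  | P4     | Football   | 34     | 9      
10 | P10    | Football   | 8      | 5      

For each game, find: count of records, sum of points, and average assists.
SELECT game,
       COUNT(*) as cnt,
       SUM(points) as total_points,
       AVG(assists) as avg_assists
FROM scores
GROUP BY game

Result:
  Football: 5 records, 88 total points, 8.00 avg assists
  Rugby: 2 records, 8 total points, 9.00 avg assists
  Soccer: 1 records, 29 total points, 5.00 avg assists
  Tennis: 1 records, 27 total points, 9.00 avg assists
  Volleyball: 1 records, 12 total points, 7.00 avg assists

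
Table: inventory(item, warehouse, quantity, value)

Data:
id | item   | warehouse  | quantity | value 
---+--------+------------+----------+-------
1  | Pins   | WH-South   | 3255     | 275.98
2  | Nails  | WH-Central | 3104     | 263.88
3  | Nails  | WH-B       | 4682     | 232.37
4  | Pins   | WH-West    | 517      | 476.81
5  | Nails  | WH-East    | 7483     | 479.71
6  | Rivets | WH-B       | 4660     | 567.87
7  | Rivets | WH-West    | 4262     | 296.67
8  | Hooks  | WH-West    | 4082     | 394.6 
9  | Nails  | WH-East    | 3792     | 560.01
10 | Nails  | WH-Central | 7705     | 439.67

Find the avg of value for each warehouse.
SELECT warehouse, AVG(value) as result
FROM inventory
GROUP BY warehouse

Result:
  WH-B: 400.12
  WH-Central: 351.78
  WH-East: 519.86
  WH-South: 275.98
  WH-West: 389.36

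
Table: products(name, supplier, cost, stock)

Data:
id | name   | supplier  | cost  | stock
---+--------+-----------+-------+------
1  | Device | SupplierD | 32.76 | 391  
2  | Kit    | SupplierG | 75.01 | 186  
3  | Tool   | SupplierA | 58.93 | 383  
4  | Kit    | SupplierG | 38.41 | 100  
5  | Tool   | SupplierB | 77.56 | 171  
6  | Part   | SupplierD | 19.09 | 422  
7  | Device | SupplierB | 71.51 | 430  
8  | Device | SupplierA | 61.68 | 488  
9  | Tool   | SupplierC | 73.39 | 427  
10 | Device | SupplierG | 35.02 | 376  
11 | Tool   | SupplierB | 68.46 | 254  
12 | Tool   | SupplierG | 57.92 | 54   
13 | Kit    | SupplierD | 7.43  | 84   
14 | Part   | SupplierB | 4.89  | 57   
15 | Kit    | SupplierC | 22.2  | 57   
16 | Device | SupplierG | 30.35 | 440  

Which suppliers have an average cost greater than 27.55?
SELECT supplier, AVG(cost)
FROM products
GROUP BY supplier
HAVING AVG(cost) > 27.55

Result:
  SupplierA: avg=60.31
  SupplierB: avg=55.61
  SupplierC: avg=47.80
  SupplierG: avg=47.34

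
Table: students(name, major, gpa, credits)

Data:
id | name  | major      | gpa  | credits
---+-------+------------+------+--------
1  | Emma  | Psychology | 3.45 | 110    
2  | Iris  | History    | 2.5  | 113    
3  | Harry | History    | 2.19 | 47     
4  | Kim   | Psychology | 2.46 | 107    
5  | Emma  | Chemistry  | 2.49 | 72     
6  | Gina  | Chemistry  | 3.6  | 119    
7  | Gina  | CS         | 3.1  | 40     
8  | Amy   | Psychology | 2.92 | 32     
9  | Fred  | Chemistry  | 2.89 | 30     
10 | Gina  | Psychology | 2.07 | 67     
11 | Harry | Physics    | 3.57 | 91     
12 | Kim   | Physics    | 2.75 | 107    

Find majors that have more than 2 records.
SELECT major, COUNT(*) as cnt
FROM students
GROUP BY major
HAVING COUNT(*) > 2

Result:
  Chemistry: 3
  Psychology: 4

Note: HAVING filters groups after aggregation, WHERE filters rows before.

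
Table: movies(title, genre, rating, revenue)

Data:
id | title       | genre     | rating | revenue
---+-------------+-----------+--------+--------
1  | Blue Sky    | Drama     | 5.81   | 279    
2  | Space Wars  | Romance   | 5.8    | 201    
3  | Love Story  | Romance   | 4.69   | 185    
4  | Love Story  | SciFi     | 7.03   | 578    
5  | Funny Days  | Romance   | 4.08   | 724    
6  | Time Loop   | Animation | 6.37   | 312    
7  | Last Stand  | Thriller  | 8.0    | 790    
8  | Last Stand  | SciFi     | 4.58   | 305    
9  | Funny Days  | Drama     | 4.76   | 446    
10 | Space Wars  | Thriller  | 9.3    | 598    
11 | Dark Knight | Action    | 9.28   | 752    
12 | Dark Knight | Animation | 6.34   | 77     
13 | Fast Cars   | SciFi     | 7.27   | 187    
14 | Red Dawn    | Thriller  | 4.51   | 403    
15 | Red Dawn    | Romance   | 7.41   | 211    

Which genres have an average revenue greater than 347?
SELECT genre, AVG(revenue)
FROM movies
GROUP BY genre
HAVING AVG(revenue) > 347

Result:
  Action: avg=752.00
  Drama: avg=362.50
  SciFi: avg=356.67
  Thriller: avg=597.00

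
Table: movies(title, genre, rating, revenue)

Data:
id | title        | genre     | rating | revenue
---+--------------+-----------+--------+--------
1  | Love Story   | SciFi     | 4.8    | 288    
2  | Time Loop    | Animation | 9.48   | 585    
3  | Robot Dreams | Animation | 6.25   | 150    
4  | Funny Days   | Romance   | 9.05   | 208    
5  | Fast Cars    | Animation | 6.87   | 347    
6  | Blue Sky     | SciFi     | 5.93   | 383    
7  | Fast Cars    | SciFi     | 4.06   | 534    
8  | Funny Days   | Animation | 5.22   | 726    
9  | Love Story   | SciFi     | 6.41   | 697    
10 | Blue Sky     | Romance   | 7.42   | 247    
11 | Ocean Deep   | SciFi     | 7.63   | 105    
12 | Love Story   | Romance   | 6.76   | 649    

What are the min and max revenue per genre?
SELECT genre, MIN(revenue), MAX(revenue)
FROM movies
GROUP BY genre

Result:
  Animation: min=150, max=726
  Romance: min=208, max=649
  SciFi: min=105, max=697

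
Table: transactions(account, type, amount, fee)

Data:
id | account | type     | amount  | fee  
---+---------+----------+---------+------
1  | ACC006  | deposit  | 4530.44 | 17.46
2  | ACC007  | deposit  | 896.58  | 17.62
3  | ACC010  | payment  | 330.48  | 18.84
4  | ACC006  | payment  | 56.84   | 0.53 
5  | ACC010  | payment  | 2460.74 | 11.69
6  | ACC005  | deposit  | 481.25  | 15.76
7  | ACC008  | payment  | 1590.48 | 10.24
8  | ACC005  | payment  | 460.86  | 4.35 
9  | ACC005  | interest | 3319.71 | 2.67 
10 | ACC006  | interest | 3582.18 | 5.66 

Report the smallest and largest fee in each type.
SELECT type, MIN(fee), MAX(fee)
FROM transactions
GROUP BY type

Result:
  deposit: min=15.76, max=17.62
  interest: min=2.67, max=5.66
  payment: min=0.53, max=18.84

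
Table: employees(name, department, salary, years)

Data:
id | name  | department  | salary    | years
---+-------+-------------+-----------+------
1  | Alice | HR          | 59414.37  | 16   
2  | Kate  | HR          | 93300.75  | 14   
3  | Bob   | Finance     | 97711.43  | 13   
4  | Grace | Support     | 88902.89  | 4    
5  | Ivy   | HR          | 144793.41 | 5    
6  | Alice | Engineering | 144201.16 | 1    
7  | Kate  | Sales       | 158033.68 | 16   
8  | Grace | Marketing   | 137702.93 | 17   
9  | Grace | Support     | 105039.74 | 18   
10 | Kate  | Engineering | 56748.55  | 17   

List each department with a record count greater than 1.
SELECT department, COUNT(*) as cnt
FROM employees
GROUP BY department
HAVING COUNT(*) > 1

Result:
  Engineering: 2
  HR: 3
  Support: 2

Note: HAVING filters groups after aggregation, WHERE filters rows before.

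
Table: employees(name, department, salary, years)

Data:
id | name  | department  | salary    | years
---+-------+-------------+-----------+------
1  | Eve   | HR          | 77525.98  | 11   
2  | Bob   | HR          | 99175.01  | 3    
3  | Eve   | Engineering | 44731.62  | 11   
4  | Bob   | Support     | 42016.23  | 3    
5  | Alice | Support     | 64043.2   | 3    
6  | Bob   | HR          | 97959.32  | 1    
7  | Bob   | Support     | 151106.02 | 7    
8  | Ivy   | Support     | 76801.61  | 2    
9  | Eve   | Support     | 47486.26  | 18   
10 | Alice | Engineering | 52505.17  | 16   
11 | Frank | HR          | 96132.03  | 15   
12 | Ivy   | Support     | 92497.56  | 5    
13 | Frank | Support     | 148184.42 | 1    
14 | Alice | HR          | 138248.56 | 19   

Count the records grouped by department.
SELECT department, COUNT(*) as count
FROM employees
GROUP BY department

Result:
  Engineering: 2
  HR: 5
  Support: 7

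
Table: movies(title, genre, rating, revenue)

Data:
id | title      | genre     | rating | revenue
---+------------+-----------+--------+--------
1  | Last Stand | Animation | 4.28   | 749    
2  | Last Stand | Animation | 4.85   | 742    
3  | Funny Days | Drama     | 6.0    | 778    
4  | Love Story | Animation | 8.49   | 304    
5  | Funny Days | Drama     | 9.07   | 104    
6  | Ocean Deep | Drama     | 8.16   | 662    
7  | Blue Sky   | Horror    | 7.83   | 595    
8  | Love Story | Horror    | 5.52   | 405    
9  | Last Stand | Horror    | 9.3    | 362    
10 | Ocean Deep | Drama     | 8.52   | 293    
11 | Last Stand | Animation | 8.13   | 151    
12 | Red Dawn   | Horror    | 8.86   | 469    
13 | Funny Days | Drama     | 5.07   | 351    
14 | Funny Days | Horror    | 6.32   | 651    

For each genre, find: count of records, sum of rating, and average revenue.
SELECT genre,
       COUNT(*) as cnt,
       SUM(rating) as total_rating,
       AVG(revenue) as avg_revenue
FROM movies
GROUP BY genre

Result:
  Animation: 4 records, 25.75 total rating, 486.50 avg revenue
  Drama: 5 records, 36.82 total rating, 437.60 avg revenue
  Horror: 5 records, 37.83 total rating, 496.40 avg revenue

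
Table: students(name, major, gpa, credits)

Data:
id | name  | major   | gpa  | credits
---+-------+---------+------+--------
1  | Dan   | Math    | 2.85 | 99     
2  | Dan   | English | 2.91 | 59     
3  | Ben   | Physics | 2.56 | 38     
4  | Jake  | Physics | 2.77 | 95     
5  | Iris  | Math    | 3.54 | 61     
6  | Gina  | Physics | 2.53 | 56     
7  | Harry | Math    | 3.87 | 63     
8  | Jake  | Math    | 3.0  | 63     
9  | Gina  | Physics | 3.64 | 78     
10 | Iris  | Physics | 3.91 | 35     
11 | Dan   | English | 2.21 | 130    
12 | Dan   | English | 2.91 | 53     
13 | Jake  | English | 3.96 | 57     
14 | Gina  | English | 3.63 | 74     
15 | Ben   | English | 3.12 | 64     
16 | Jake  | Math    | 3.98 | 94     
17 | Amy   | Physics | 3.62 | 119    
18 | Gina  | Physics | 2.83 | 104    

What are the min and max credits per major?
SELECT major, MIN(credits), MAX(credits)
FROM students
GROUP BY major

Result:
  English: min=53, max=130
  Math: min=61, max=99
  Physics: min=35, max=119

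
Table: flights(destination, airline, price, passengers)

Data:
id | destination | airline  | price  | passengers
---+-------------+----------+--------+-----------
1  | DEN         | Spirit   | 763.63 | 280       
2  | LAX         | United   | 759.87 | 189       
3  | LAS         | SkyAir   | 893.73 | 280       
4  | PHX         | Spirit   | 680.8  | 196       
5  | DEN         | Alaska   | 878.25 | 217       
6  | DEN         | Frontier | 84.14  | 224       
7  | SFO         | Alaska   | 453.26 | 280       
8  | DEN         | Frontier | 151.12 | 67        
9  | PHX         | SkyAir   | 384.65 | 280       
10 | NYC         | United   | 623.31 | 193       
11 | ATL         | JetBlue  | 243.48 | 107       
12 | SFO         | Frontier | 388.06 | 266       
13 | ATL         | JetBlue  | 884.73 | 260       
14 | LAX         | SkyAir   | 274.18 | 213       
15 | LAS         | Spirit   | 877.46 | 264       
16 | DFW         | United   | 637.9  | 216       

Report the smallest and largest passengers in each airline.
SELECT airline, MIN(passengers), MAX(passengers)
FROM flights
GROUP BY airline

Result:
  Alaska: min=217, max=280
  Frontier: min=67, max=266
  JetBlue: min=107, max=260
  SkyAir: min=213, max=280
  Spirit: min=196, max=280
  United: min=189, max=216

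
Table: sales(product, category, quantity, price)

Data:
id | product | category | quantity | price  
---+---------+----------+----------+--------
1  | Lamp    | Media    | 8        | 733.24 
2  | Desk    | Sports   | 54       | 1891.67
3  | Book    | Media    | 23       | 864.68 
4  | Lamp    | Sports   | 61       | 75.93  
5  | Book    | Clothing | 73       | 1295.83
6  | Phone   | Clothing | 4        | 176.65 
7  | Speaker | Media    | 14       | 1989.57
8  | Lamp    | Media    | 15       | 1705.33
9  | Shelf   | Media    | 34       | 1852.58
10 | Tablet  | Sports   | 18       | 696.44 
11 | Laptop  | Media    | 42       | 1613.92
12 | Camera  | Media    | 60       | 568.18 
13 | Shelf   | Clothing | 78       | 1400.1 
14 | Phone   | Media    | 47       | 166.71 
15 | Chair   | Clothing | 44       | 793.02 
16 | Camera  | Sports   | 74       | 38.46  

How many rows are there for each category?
SELECT category, COUNT(*) as count
FROM sales
GROUP BY category

Result:
  Clothing: 4
  Media: 8
  Sports: 4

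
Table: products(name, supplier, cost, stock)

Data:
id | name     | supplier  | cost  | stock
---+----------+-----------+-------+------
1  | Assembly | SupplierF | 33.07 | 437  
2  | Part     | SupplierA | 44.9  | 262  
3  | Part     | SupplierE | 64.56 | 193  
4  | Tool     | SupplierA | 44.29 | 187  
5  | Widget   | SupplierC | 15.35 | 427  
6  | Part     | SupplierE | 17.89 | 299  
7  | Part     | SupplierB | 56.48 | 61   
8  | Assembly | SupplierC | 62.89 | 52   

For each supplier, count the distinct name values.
SELECT supplier, COUNT(DISTINCT name)
FROM products
GROUP BY supplier

Result:
  SupplierA: 2 distinct
  SupplierB: 1 distinct
  SupplierC: 2 distinct
  SupplierE: 1 distinct
  SupplierF: 1 distinct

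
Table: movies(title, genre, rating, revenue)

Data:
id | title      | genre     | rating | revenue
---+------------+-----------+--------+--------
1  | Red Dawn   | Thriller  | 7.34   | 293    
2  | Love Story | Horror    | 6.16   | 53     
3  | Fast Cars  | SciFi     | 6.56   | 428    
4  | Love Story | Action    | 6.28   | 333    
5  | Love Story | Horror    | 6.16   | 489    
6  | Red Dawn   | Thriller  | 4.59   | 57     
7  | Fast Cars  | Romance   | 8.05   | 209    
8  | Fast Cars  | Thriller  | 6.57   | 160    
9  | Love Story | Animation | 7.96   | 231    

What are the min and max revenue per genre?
SELECT genre, MIN(revenue), MAX(revenue)
FROM movies
GROUP BY genre

Result:
  Action: min=333, max=333
  Animation: min=231, max=231
  Horror: min=53, max=489
  Romance: min=209, max=209
  SciFi: min=428, max=428
  Thriller: min=57, max=293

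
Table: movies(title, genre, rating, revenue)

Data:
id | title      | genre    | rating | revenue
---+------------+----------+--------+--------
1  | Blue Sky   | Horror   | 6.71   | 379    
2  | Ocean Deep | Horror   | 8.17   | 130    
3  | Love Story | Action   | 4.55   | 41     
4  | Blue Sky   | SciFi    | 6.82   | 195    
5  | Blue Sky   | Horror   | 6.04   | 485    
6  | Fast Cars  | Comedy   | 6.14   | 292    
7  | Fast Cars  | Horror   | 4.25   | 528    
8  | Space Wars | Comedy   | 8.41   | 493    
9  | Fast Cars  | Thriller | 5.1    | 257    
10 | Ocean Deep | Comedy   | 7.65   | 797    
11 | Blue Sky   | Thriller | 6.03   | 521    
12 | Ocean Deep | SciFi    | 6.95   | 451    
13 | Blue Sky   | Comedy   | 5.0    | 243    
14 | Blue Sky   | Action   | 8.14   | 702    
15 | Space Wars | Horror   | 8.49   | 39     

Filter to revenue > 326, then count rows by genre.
SELECT genre, COUNT(*)
FROM movies
WHERE revenue > 326
GROUP BY genre

Note: WHERE filters rows before grouping.

Result:
  Action: 1
  Comedy: 2
  Horror: 3
  SciFi: 1
  Thriller: 1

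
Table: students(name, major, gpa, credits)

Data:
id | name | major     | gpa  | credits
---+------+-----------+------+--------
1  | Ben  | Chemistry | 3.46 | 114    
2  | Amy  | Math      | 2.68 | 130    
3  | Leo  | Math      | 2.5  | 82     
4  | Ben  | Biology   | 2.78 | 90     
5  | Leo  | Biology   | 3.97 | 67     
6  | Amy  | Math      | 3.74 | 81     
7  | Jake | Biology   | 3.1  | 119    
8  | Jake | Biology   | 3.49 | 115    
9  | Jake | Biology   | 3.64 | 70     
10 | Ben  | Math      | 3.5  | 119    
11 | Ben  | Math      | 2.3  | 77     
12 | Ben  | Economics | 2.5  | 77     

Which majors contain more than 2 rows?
SELECT major, COUNT(*) as cnt
FROM students
GROUP BY major
HAVING COUNT(*) > 2

Result:
  Biology: 5
  Math: 5

Note: HAVING filters groups after aggregation, WHERE filters rows before.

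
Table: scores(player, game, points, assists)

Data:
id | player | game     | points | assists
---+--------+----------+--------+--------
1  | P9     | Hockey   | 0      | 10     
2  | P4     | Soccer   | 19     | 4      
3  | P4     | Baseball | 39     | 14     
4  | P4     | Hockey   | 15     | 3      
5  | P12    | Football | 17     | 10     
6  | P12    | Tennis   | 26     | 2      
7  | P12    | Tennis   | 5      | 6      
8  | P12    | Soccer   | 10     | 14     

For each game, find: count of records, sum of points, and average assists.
SELECT game,
       COUNT(*) as cnt,
       SUM(points) as total_points,
       AVG(assists) as avg_assists
FROM scores
GROUP BY game

Result:
  Baseball: 1 records, 39 total points, 14.00 avg assists
  Football: 1 records, 17 total points, 10.00 avg assists
  Hockey: 2 records, 15 total points, 6.50 avg assists
  Soccer: 2 records, 29 total points, 9.00 avg assists
  Tennis: 2 records, 31 total points, 4.00 avg assists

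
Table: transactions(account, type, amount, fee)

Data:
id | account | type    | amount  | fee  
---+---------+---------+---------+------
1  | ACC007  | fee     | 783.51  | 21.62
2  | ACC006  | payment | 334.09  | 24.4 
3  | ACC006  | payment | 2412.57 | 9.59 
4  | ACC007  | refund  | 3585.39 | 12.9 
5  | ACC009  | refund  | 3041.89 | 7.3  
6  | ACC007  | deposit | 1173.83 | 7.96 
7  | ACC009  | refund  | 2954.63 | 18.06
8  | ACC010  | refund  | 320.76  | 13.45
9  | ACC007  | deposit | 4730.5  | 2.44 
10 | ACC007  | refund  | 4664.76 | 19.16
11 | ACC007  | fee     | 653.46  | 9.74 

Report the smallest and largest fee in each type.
SELECT type, MIN(fee), MAX(fee)
FROM transactions
GROUP BY type

Result:
  deposit: min=2.44, max=7.96
  fee: min=9.74, max=21.62
  payment: min=9.59, max=24.40
  refund: min=7.30, max=19.16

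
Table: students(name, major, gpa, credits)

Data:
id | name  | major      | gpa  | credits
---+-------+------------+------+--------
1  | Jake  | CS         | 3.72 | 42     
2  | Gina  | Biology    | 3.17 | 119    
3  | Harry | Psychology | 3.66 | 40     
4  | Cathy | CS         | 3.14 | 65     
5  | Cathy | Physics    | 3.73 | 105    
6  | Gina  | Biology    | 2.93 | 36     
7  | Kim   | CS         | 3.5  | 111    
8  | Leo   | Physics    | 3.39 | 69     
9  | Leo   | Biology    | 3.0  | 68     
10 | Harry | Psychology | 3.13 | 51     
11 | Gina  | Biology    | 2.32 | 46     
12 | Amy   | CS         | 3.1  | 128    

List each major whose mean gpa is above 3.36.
SELECT major, AVG(gpa)
FROM students
GROUP BY major
HAVING AVG(gpa) > 3.36

Result:
  CS: avg=3.37
  Physics: avg=3.56
  Psychology: avg=3.40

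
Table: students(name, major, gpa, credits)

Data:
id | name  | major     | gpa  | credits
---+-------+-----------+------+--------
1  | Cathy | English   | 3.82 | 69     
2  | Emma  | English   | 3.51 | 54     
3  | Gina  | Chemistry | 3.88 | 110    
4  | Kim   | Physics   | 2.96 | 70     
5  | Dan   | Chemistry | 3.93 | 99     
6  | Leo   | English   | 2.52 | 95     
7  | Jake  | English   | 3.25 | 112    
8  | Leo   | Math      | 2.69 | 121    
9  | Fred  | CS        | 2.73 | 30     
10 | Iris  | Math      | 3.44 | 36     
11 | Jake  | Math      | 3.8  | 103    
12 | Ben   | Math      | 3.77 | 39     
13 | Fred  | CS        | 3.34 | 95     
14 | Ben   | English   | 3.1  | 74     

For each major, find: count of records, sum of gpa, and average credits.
SELECT major,
       COUNT(*) as cnt,
       SUM(gpa) as total_gpa,
       AVG(credits) as avg_credits
FROM students
GROUP BY major

Result:
  CS: 2 records, 6.07 total gpa, 62.50 avg credits
  Chemistry: 2 records, 7.81 total gpa, 104.50 avg credits
  English: 5 records, 16.20 total gpa, 80.80 avg credits
  Math: 4 records, 13.70 total gpa, 74.75 avg credits
  Physics: 1 records, 2.96 total gpa, 70.00 avg credits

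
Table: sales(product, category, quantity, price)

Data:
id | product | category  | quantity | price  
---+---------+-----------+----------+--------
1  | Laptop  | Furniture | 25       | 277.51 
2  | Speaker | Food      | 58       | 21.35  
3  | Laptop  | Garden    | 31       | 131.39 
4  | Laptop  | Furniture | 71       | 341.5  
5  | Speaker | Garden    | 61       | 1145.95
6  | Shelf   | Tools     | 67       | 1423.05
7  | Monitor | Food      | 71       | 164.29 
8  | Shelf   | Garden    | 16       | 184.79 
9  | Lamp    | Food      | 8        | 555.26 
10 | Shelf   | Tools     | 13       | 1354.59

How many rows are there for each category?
SELECT category, COUNT(*) as count
FROM sales
GROUP BY category

Result:
  Food: 3
  Furniture: 2
  Garden: 3
  Tools: 2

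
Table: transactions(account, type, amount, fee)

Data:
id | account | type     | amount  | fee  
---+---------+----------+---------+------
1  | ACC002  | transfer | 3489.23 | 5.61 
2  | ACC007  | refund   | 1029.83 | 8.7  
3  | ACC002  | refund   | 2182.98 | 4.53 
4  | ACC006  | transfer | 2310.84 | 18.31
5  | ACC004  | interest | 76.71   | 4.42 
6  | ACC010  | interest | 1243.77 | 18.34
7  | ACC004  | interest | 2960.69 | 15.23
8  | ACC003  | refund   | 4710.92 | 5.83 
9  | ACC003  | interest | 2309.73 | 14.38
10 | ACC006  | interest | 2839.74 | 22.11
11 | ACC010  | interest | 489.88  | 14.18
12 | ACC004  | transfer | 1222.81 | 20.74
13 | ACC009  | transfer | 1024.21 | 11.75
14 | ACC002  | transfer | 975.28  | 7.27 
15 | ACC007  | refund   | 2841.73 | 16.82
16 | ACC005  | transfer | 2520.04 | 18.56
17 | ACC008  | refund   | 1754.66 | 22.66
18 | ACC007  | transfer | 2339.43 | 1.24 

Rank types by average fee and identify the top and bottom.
SELECT type, AVG(fee)
FROM transactions
GROUP BY type
ORDER BY AVG(fee)

All groups:
  refund: 11.71
  transfer: 11.93
  interest: 14.78

Highest: interest (14.78)
Lowest: refund (11.71)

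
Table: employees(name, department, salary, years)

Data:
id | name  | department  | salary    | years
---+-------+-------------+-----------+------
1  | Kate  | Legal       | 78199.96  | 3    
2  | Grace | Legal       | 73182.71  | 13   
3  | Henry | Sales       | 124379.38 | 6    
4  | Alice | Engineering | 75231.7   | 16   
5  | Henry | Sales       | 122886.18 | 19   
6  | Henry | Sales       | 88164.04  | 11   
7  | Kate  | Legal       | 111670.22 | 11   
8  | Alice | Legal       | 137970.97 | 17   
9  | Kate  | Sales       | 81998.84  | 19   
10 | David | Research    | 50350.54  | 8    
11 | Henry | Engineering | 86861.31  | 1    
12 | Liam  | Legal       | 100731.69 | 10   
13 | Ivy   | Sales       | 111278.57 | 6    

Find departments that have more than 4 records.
SELECT department, COUNT(*) as cnt
FROM employees
GROUP BY department
HAVING COUNT(*) > 4

Result:
  Legal: 5
  Sales: 5

Note: HAVING filters groups after aggregation, WHERE filters rows before.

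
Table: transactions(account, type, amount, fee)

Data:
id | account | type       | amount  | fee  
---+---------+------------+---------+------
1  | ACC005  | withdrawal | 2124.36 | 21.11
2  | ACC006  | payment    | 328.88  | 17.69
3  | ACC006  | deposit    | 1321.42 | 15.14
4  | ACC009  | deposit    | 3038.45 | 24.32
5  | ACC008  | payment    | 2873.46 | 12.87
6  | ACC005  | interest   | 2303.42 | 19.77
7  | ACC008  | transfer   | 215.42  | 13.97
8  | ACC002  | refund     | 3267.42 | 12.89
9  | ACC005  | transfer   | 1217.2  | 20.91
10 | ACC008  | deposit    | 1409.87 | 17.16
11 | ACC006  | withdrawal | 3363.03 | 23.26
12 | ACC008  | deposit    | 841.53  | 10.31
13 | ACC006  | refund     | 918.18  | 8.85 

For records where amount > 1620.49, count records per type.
SELECT type, COUNT(*)
FROM transactions
WHERE amount > 1620.49
GROUP BY type

Note: WHERE filters rows before grouping.

Result:
  deposit: 1
  interest: 1
  payment: 1
  refund: 1
  withdrawal: 2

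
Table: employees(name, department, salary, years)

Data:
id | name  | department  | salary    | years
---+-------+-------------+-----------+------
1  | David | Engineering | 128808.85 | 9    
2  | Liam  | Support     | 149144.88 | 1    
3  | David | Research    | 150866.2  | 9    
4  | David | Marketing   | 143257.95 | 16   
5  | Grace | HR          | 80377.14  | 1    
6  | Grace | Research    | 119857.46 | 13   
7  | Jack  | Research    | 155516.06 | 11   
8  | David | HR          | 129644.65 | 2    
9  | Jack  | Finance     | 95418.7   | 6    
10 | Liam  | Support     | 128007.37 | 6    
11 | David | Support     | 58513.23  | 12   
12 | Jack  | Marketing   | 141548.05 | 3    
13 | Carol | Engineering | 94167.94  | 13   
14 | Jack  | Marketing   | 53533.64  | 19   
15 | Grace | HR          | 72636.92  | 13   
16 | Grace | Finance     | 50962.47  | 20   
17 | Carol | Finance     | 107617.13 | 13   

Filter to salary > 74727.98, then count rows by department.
SELECT department, COUNT(*)
FROM employees
WHERE salary > 74727.98
GROUP BY department

Note: WHERE filters rows before grouping.

Result:
  Engineering: 2
  Finance: 2
  HR: 2
  Marketing: 2
  Research: 3
  Support: 2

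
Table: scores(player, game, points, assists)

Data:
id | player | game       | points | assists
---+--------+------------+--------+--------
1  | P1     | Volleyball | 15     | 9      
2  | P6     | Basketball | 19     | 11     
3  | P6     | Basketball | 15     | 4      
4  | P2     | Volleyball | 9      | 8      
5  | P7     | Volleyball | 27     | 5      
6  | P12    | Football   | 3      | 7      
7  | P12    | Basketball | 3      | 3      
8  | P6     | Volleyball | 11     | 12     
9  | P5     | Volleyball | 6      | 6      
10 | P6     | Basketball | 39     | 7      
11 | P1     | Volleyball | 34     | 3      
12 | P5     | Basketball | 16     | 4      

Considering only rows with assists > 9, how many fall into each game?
SELECT game, COUNT(*)
FROM scores
WHERE assists > 9
GROUP BY game

Note: WHERE filters rows before grouping.

Result:
  Basketball: 1
  Volleyball: 1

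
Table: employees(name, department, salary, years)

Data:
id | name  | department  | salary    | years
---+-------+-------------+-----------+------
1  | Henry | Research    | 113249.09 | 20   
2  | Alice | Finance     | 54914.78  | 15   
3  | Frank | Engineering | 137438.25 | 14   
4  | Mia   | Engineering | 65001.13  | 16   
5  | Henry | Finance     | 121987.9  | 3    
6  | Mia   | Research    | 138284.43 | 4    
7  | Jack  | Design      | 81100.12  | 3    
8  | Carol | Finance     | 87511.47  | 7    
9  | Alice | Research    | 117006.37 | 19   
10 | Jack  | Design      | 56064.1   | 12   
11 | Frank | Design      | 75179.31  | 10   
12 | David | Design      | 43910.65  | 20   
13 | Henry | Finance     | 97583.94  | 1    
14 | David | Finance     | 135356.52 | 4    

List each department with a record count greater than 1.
SELECT department, COUNT(*) as cnt
FROM employees
GROUP BY department
HAVING COUNT(*) > 1

Result:
  Design: 4
  Engineering: 2
  Finance: 5
  Research: 3

Note: HAVING filters groups after aggregation, WHERE filters rows before.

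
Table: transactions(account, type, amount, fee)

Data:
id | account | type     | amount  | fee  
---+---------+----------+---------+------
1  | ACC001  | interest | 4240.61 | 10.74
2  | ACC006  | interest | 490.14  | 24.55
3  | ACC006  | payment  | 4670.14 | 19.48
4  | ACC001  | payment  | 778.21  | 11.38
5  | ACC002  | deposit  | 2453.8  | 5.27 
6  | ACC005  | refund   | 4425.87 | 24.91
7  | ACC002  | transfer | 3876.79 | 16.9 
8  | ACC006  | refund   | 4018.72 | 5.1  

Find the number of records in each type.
SELECT type, COUNT(*) as count
FROM transactions
GROUP BY type

Result:
  deposit: 1
  interest: 2
  payment: 2
  refund: 2
  transfer: 1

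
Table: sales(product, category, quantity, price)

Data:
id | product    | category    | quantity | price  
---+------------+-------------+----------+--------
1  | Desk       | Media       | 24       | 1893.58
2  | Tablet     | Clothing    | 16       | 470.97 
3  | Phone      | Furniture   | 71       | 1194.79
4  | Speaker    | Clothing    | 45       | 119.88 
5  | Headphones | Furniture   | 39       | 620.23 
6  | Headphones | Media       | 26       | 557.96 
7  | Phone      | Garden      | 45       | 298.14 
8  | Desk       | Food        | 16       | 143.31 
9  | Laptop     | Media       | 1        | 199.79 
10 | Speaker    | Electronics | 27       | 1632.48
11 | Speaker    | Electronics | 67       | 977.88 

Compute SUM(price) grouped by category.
SELECT category, SUM(price) as result
FROM sales
GROUP BY category

Result:
  Clothing: 590.85
  Electronics: 2610.36
  Food: 143.31
  Furniture: 1815.02
  Garden: 298.14
  Media: 2651.33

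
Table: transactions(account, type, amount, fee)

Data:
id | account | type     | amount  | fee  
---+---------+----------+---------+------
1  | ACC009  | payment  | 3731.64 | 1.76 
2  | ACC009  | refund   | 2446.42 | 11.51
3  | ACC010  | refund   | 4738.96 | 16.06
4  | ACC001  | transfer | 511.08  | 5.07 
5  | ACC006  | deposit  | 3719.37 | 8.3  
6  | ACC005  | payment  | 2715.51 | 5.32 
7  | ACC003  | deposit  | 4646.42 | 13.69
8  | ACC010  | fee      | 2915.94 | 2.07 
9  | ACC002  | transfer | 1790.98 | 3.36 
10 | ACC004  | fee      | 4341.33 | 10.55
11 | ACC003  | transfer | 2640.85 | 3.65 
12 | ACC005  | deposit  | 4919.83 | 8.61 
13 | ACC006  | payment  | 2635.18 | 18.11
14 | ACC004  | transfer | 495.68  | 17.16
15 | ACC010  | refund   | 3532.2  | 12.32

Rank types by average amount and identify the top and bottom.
SELECT type, AVG(amount)
FROM transactions
GROUP BY type
ORDER BY AVG(amount)

All groups:
  transfer: 1359.65
  payment: 3027.44
  refund: 3572.53
  fee: 3628.64
  deposit: 4428.54

Highest: deposit (4428.54)
Lowest: transfer (1359.65)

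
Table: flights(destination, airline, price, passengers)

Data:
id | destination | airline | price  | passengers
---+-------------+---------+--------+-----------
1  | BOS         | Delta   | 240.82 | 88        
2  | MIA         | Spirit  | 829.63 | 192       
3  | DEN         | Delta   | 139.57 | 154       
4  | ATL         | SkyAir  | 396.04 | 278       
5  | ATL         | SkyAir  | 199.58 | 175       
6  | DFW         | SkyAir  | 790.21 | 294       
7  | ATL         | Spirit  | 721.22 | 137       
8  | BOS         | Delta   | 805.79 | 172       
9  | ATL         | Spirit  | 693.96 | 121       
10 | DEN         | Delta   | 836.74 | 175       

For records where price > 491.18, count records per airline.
SELECT airline, COUNT(*)
FROM flights
WHERE price > 491.18
GROUP BY airline

Note: WHERE filters rows before grouping.

Result:
  Delta: 2
  SkyAir: 1
  Spirit: 3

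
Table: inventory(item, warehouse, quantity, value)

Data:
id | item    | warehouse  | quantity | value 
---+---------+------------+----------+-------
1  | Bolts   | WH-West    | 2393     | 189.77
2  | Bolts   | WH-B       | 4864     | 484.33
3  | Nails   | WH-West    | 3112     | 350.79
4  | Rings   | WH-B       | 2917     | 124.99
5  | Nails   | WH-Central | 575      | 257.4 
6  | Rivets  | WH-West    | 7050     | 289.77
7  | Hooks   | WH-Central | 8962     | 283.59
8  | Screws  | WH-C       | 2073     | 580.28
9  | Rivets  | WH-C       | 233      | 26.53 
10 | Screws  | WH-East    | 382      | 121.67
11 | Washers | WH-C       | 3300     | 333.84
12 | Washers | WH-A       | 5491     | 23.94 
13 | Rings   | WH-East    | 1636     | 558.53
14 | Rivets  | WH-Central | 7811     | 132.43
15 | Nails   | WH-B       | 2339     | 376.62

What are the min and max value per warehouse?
SELECT warehouse, MIN(value), MAX(value)
FROM inventory
GROUP BY warehouse

Result:
  WH-A: min=23.94, max=23.94
  WH-B: min=124.99, max=484.33
  WH-C: min=26.53, max=580.28
  WH-Central: min=132.43, max=283.59
  WH-East: min=121.67, max=558.53
  WH-West: min=189.77, max=350.79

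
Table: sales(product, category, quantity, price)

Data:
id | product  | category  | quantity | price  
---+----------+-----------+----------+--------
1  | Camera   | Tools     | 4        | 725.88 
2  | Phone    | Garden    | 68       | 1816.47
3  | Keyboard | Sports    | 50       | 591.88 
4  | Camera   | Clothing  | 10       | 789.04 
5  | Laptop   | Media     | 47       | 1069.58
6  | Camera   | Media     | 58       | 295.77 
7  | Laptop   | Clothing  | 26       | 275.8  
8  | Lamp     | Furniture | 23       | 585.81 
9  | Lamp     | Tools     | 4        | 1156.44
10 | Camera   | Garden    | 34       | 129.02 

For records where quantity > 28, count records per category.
SELECT category, COUNT(*)
FROM sales
WHERE quantity > 28
GROUP BY category

Note: WHERE filters rows before grouping.

Result:
  Garden: 2
  Media: 2
  Sports: 1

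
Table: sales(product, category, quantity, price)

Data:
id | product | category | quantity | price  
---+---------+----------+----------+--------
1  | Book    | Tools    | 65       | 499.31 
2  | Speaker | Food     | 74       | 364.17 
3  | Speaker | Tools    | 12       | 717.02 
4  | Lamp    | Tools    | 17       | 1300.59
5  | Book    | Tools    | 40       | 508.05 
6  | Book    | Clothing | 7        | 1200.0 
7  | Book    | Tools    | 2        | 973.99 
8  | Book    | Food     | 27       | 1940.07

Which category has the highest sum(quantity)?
SELECT category, SUM(quantity) as val
FROM sales
GROUP BY category
ORDER BY val DESC
LIMIT 1

Result: Tools with sum(quantity) = 136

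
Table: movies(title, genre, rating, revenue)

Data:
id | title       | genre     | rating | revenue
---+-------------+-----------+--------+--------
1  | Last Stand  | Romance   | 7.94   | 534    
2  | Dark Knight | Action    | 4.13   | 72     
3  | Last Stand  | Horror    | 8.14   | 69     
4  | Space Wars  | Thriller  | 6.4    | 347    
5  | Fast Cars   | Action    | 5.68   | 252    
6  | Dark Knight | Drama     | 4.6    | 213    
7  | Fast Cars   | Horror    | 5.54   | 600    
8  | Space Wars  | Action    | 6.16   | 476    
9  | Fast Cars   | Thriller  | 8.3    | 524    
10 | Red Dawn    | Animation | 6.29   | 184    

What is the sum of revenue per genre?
SELECT genre, SUM(revenue) as result
FROM movies
GROUP BY genre

Result:
  Action: 800
  Animation: 184
  Drama: 213
  Horror: 669
  Romance: 534
  Thriller: 871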